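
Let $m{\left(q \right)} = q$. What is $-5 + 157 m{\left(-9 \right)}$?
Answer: $-1418$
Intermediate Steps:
$-5 + 157 m{\left(-9 \right)} = -5 + 157 \left(-9\right) = -5 - 1413 = -1418$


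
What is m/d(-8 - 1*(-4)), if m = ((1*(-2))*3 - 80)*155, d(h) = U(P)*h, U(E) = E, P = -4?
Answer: -6665/8 ≈ -833.13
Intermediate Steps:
d(h) = -4*h
m = -13330 (m = (-2*3 - 80)*155 = (-6 - 80)*155 = -86*155 = -13330)
m/d(-8 - 1*(-4)) = -13330*(-1/(4*(-8 - 1*(-4)))) = -13330*(-1/(4*(-8 + 4))) = -13330/((-4*(-4))) = -13330/16 = -13330*1/16 = -6665/8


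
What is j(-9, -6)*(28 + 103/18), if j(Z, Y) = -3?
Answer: -607/6 ≈ -101.17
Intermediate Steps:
j(-9, -6)*(28 + 103/18) = -3*(28 + 103/18) = -3*607/18 = -607/6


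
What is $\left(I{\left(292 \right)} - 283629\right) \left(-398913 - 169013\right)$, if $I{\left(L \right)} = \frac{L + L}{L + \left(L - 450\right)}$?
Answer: $\frac{10792213157026}{67} \approx 1.6108 \cdot 10^{11}$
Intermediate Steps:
$I{\left(L \right)} = \frac{2 L}{-450 + 2 L}$ ($I{\left(L \right)} = \frac{2 L}{L + \left(-450 + L\right)} = \frac{2 L}{-450 + 2 L}$)
$\left(I{\left(292 \right)} - 283629\right) \left(-398913 - 169013\right) = \left(\frac{292}{-225 + 292} - 283629\right) \left(-398913 - 169013\right) = \left(\frac{292}{67} - 283629\right) \left(-567926\right) = \left(- \frac{19002851}{67}\right) \left(-567926\right) = \frac{10792213157026}{67}$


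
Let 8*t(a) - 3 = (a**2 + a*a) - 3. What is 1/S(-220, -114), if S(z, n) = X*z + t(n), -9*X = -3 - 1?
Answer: 9/28361 ≈ 0.00031734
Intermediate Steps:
X = 4/9 (X = -(-3 - 1)/9 = -1/9*(-4) = 4/9 ≈ 0.44444)
t(a) = a**2/4 (t(a) = 3/8 + ((a**2 + a*a) - 3)/8 = 3/8 + ((a**2 + a**2) - 3)/8 = 3/8 + (2*a**2 - 3)/8 = 3/8 + (-3 + 2*a**2)/8 = 3/8 + (-3/8 + a**2/4) = a**2/4)
S(z, n) = n**2/4 + 4*z/9 (S(z, n) = 4*z/9 + n**2/4 = n**2/4 + 4*z/9)
1/S(-220, -114) = 1/((1/4)*(-114)**2 + (4/9)*(-220)) = 1/((1/4)*12996 - 880/9) = 1/(3249 - 880/9) = 1/(28361/9) = 9/28361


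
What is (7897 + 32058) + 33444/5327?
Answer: 212873729/5327 ≈ 39961.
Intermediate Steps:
(7897 + 32058) + 33444/5327 = 39955 + 33444*(1/5327) = 39955 + 33444/5327 = 212873729/5327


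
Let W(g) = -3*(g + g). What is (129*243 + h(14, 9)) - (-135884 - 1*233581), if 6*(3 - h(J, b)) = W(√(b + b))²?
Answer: 400707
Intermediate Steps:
W(g) = -6*g
h(J, b) = 3 - 12*b (h(J, b) = 3 - 72*b/6 = 3 - 12*b)
(129*243 + h(14, 9)) - (-135884 - 1*233581) = (129*243 + (3 - 12*9)) - (-135884 - 1*233581) = (31347 + (3 - 108)) - (-135884 - 233581) = (31347 - 105) - 1*(-369465) = 31242 + 369465 = 400707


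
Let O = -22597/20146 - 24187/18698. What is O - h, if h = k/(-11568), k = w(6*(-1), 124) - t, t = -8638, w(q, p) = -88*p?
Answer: -474210152639/181564535656 ≈ -2.6118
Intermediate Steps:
k = -2274 (k = -88*124 - 1*(-8638) = -10912 + 8638 = -2274)
O = -227447502/94172477 (O = -22597*1/20146 - 24187*1/18698 = -22597/20146 - 24187/18698 = -227447502/94172477 ≈ -2.4152)
h = 379/1928 (h = -2274/(-11568) = -2274*(-1/11568) = 379/1928 ≈ 0.19658)
O - h = -227447502/94172477 - 1*379/1928 = -227447502/94172477 - 379/1928 = -474210152639/181564535656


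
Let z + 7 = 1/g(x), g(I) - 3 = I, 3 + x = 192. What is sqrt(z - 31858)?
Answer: I*sqrt(18354237)/24 ≈ 178.51*I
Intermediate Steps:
x = 189 (x = -3 + 192 = 189)
g(I) = 3 + I
z = -1343/192 (z = -7 + 1/(3 + 189) = -7 + 1/192 = -1343/192 ≈ -6.9948)
sqrt(z - 31858) = sqrt(-1343/192 - 31858) = sqrt(-6118079/192) = I*sqrt(18354237)/24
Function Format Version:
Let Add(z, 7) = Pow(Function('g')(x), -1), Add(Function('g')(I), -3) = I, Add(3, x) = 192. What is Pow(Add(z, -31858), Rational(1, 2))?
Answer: Mul(Rational(1, 24), I, Pow(18354237, Rational(1, 2))) ≈ Mul(178.51, I)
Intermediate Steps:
x = 189 (x = Add(-3, 192) = 189)
Function('g')(I) = Add(3, I)
z = Rational(-1343, 192) (z = Add(-7, Pow(Add(3, 189), -1)) = Add(-7, Pow(192, -1)) = Add(-7, Rational(1, 192)) = Rational(-1343, 192) ≈ -6.9948)
Pow(Add(z, -31858), Rational(1, 2)) = Pow(Add(Rational(-1343, 192), -31858), Rational(1, 2)) = Pow(Rational(-6118079, 192), Rational(1, 2)) = Mul(Rational(1, 24), I, Pow(18354237, Rational(1, 2)))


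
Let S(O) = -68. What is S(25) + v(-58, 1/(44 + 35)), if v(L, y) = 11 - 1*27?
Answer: -84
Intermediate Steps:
v(L, y) = -16 (v(L, y) = 11 - 27 = -16)
S(25) + v(-58, 1/(44 + 35)) = -68 - 16 = -84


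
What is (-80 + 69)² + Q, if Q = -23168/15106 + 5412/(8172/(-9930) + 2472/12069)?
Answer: -12202136383453/1412962369 ≈ -8635.9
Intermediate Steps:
Q = -12373104830102/1412962369 (Q = -23168*1/15106 + 5412/(8172*(-1/9930) + 2472*(1/12069)) = -11584/7553 + 5412/(-1362/1655 + 824/4023) = -11584/7553 + 5412/(-4115606/6658065) = -11584/7553 + 5412*(-6658065/4115606) = -11584/7553 - 1637883990/187073 = -12373104830102/1412962369 ≈ -8756.9)
(-80 + 69)² + Q = (-80 + 69)² - 12373104830102/1412962369 = (-11)² - 12373104830102/1412962369 = 121 - 12373104830102/1412962369 = -12202136383453/1412962369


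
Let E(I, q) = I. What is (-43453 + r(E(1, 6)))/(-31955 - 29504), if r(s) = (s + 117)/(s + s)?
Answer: 43394/61459 ≈ 0.70606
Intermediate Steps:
r(s) = (117 + s)/(2*s) (r(s) = (117 + s)/((2*s)) = (117 + s)*(1/(2*s)) = (117 + s)/(2*s))
(-43453 + r(E(1, 6)))/(-31955 - 29504) = (-43453 + (½)*(117 + 1)/1)/(-31955 - 29504) = (-43453 + (½)*1*118)/(-61459) = (-43453 + 59)*(-1/61459) = -43394*(-1/61459) = 43394/61459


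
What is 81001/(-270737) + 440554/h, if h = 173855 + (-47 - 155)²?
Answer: 101886674639/58116133683 ≈ 1.7532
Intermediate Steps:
h = 214659 (h = 173855 + (-202)² = 173855 + 40804 = 214659)
81001/(-270737) + 440554/h = 81001/(-270737) + 440554/214659 = 81001*(-1/270737) + 440554*(1/214659) = -81001/270737 + 440554/214659 = 101886674639/58116133683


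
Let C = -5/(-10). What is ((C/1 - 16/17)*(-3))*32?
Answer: 720/17 ≈ 42.353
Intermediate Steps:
C = 1/2 (C = -5*(-1/10) = 1/2 ≈ 0.50000)
((C/1 - 16/17)*(-3))*32 = (((1/2)/1 - 16/17)*(-3))*32 = (((1/2)*1 - 16*1/17)*(-3))*32 = ((1/2 - 16/17)*(-3))*32 = -15/34*(-3)*32 = (45/34)*32 = 720/17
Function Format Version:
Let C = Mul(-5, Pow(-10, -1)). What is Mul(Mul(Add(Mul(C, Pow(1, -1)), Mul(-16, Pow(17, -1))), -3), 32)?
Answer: Rational(720, 17) ≈ 42.353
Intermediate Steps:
C = Rational(1, 2) (C = Mul(-5, Rational(-1, 10)) = Rational(1, 2) ≈ 0.50000)
Mul(Mul(Add(Mul(C, Pow(1, -1)), Mul(-16, Pow(17, -1))), -3), 32) = Mul(Mul(Add(Mul(Rational(1, 2), Pow(1, -1)), Mul(-16, Pow(17, -1))), -3), 32) = Mul(Mul(Add(Mul(Rational(1, 2), 1), Mul(-16, Rational(1, 17))), -3), 32) = Mul(Mul(Add(Rational(1, 2), Rational(-16, 17)), -3), 32) = Mul(Mul(Rational(-15, 34), -3), 32) = Mul(Rational(45, 34), 32) = Rational(720, 17)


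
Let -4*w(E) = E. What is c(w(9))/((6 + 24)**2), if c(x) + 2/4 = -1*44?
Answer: -89/1800 ≈ -0.049444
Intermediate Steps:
w(E) = -E/4
c(x) = -89/2 (c(x) = -1/2 - 1*44 = -1/2 - 44 = -89/2)
c(w(9))/((6 + 24)**2) = -89/(2*(6 + 24)**2) = -89/(2*(30**2)) = -89/2/900 = -89/2*1/900 = -89/1800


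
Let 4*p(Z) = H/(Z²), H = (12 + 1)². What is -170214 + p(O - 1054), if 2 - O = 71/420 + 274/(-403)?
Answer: -5391548787720494995026/31675119490352809 ≈ -1.7021e+5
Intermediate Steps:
O = 424987/169260 (O = 2 - (71/420 + 274/(-403)) = 2 - (71*(1/420) + 274*(-1/403)) = 2 - (71/420 - 274/403) = 2 - 1*(-86467/169260) = 2 + 86467/169260 = 424987/169260 ≈ 2.5109)
H = 169 (H = 13² = 169)
p(Z) = 169/(4*Z²) (p(Z) = (169/(Z²))/4 = (169/Z²)/4 = 169/(4*Z²))
-170214 + p(O - 1054) = -170214 + 169/(4*(424987/169260 - 1054)²) = -170214 + 169/(4*(-177975053/169260)²) = -170214 + (169/4)*(28648947600/31675119490352809) = -170214 + 1210418036100/31675119490352809 = -5391548787720494995026/31675119490352809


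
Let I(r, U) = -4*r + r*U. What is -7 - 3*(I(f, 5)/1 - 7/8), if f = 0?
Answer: -35/8 ≈ -4.3750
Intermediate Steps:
I(r, U) = -4*r + U*r
-7 - 3*(I(f, 5)/1 - 7/8) = -7 - 3*((0*(-4 + 5))/1 - 7/8) = -7 - 3*((0*1)*1 - 7*1/8) = -7 - 3*(0*1 - 7/8) = -7 - 3*(0 - 7/8) = -7 - 3*(-7/8) = -7 + 21/8 = -35/8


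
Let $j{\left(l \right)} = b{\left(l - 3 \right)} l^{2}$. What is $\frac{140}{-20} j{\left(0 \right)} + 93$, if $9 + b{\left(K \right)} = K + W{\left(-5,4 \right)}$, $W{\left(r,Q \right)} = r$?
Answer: $93$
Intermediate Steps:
$b{\left(K \right)} = -14 + K$ ($b{\left(K \right)} = -9 + \left(K - 5\right) = -9 + \left(-5 + K\right) = -14 + K$)
$j{\left(l \right)} = l^{2} \left(-17 + l\right)$ ($j{\left(l \right)} = \left(-14 + \left(l - 3\right)\right) l^{2} = \left(-14 + \left(-3 + l\right)\right) l^{2} = \left(-17 + l\right) l^{2} = l^{2} \left(-17 + l\right)$)
$\frac{140}{-20} j{\left(0 \right)} + 93 = \frac{140}{-20} \cdot 0^{2} \left(-17 + 0\right) + 93 = 140 \left(- \frac{1}{20}\right) 0 \left(-17\right) + 93 = \left(-7\right) 0 + 93 = 0 + 93 = 93$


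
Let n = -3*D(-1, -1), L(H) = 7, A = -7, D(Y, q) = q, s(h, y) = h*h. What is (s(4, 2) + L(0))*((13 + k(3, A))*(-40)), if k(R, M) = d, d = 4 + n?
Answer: -18400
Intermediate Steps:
s(h, y) = h**2
n = 3 (n = -3*(-1) = 3)
d = 7 (d = 4 + 3 = 7)
k(R, M) = 7
(s(4, 2) + L(0))*((13 + k(3, A))*(-40)) = (4**2 + 7)*((13 + 7)*(-40)) = (16 + 7)*(20*(-40)) = 23*(-800) = -18400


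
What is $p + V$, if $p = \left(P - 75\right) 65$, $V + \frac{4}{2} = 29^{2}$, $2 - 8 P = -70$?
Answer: $-3451$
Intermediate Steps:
$P = 9$ ($P = \frac{1}{4} - - \frac{35}{4} = \frac{1}{4} + \frac{35}{4} = 9$)
$V = 839$ ($V = -2 + 29^{2} = -2 + 841 = 839$)
$p = -4290$ ($p = \left(9 - 75\right) 65 = \left(-66\right) 65 = -4290$)
$p + V = -4290 + 839 = -3451$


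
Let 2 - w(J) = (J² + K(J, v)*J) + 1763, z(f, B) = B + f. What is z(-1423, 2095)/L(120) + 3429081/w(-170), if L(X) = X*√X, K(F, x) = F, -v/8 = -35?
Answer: -3429081/59561 + 7*√30/75 ≈ -57.061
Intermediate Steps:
v = 280 (v = -8*(-35) = 280)
w(J) = -1761 - 2*J² (w(J) = 2 - ((J² + J*J) + 1763) = 2 - ((J² + J²) + 1763) = 2 - (2*J² + 1763) = 2 - (1763 + 2*J²) = 2 + (-1763 - 2*J²) = -1761 - 2*J²)
L(X) = X^(3/2)
z(-1423, 2095)/L(120) + 3429081/w(-170) = (2095 - 1423)/(120^(3/2)) + 3429081/(-1761 - 2*(-170)²) = 672/((240*√30)) + 3429081/(-1761 - 2*28900) = 672*(√30/7200) + 3429081/(-1761 - 57800) = 7*√30/75 + 3429081/(-59561) = 7*√30/75 + 3429081*(-1/59561) = 7*√30/75 - 3429081/59561 = -3429081/59561 + 7*√30/75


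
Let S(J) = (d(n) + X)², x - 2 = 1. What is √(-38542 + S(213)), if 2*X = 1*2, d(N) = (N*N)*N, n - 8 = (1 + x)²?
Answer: √191092083 ≈ 13824.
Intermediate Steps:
x = 3 (x = 2 + 1 = 3)
n = 24 (n = 8 + (1 + 3)² = 8 + 4² = 8 + 16 = 24)
d(N) = N³ (d(N) = N²*N = N³)
X = 1 (X = (1*2)/2 = (½)*2 = 1)
S(J) = 191130625 (S(J) = (24³ + 1)² = (13824 + 1)² = 13825² = 191130625)
√(-38542 + S(213)) = √(-38542 + 191130625) = √191092083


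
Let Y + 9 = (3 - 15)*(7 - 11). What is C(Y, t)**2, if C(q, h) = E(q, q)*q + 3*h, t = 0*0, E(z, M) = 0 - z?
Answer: 2313441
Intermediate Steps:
E(z, M) = -z
t = 0
Y = 39 (Y = -9 + (3 - 15)*(7 - 11) = -9 - 12*(-4) = -9 + 48 = 39)
C(q, h) = -q**2 + 3*h (C(q, h) = (-q)*q + 3*h = -q**2 + 3*h)
C(Y, t)**2 = (-1*39**2 + 3*0)**2 = (-1*1521 + 0)**2 = (-1521 + 0)**2 = (-1521)**2 = 2313441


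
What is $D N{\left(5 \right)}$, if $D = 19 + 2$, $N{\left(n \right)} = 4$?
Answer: $84$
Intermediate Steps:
$D = 21$
$D N{\left(5 \right)} = 21 \cdot 4 = 84$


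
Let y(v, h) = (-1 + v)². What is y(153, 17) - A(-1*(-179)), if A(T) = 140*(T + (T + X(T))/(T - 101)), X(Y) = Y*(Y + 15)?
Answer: -64606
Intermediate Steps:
X(Y) = Y*(15 + Y)
A(T) = 140*T + 140*(T + T*(15 + T))/(-101 + T) (A(T) = 140*(T + (T + T*(15 + T))/(T - 101)) = 140*(T + (T + T*(15 + T))/(-101 + T)) = 140*T + 140*(T + T*(15 + T))/(-101 + T))
y(153, 17) - A(-1*(-179)) = (-1 + 153)² - 140*(-1*(-179))*(-85 + 2*(-1*(-179)))/(-101 - 1*(-179)) = 152² - 140*179*(-85 + 2*179)/(-101 + 179) = 23104 - 140*179*(-85 + 358)/78 = 23104 - 140*179*273/78 = 23104 - 1*87710 = 23104 - 87710 = -64606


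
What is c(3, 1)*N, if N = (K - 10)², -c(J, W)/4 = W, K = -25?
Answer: -4900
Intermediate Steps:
c(J, W) = -4*W
N = 1225 (N = (-25 - 10)² = (-35)² = 1225)
c(3, 1)*N = -4*1*1225 = -4*1225 = -4900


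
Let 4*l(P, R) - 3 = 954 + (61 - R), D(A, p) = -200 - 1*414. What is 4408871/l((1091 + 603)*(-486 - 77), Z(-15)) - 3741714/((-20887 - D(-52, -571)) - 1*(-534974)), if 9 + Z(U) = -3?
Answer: 168021246016/9817445 ≈ 17115.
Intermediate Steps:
Z(U) = -12 (Z(U) = -9 - 3 = -12)
D(A, p) = -614 (D(A, p) = -200 - 414 = -614)
l(P, R) = 509/2 - R/4 (l(P, R) = ¾ + (954 + (61 - R))/4 = ¾ + (1015 - R)/4 = ¾ + (1015/4 - R/4) = 509/2 - R/4)
4408871/l((1091 + 603)*(-486 - 77), Z(-15)) - 3741714/((-20887 - D(-52, -571)) - 1*(-534974)) = 4408871/(509/2 - ¼*(-12)) - 3741714/((-20887 - 1*(-614)) - 1*(-534974)) = 4408871/(509/2 + 3) - 3741714/((-20887 + 614) + 534974) = 4408871/(515/2) - 3741714/(-20273 + 534974) = 4408871*(2/515) - 3741714/514701 = 8817742/515 - 3741714*1/514701 = 8817742/515 - 138582/19063 = 168021246016/9817445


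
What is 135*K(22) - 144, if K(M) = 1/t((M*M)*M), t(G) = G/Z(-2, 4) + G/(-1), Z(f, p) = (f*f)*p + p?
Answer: -7283907/50578 ≈ -144.01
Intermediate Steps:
Z(f, p) = p + p*f² (Z(f, p) = f²*p + p = p*f² + p = p + p*f²)
t(G) = -19*G/20 (t(G) = G/((4*(1 + (-2)²))) + G/(-1) = G/((4*(1 + 4))) + G*(-1) = G/((4*5)) - G = G/20 - G = -19*G/20)
K(M) = -20/(19*M³) (K(M) = 1/(-19*M*M*M/20) = 1/(-19*M²*M/20) = 1/(-19*M³/20) = -20/(19*M³))
135*K(22) - 144 = 135*(-20/19/22³) - 144 = 135*(-20/19*1/10648) - 144 = 135*(-5/50578) - 144 = -675/50578 - 144 = -7283907/50578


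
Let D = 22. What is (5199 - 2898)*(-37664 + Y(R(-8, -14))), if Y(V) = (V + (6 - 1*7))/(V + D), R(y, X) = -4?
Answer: -519993019/6 ≈ -8.6665e+7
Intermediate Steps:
Y(V) = (-1 + V)/(22 + V) (Y(V) = (V + (6 - 1*7))/(V + 22) = (V + (6 - 7))/(22 + V) = (V - 1)/(22 + V) = (-1 + V)/(22 + V))
(5199 - 2898)*(-37664 + Y(R(-8, -14))) = (5199 - 2898)*(-37664 + (-1 - 4)/(22 - 4)) = 2301*(-37664 - 5/18) = 2301*(-677957/18) = -519993019/6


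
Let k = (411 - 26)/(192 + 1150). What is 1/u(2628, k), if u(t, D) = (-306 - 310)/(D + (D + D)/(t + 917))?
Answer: -3547/7611824 ≈ -0.00046599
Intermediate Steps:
k = 35/122 (k = 385/1342 = 385*(1/1342) = 35/122 ≈ 0.28689)
u(t, D) = -616/(D + 2*D/(917 + t)) (u(t, D) = -616/(D + (2*D)/(917 + t)) = -616/(D + 2*D/(917 + t)))
1/u(2628, k) = 1/(616*(-917 - 1*2628)/((35/122)*(919 + 2628))) = 1/(616*(122/35)*(-917 - 2628)/3547) = 1/(616*(122/35)*(1/3547)*(-3545)) = 1/(-7611824/3547) = -3547/7611824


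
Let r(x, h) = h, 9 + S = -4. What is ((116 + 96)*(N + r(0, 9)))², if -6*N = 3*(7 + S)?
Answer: 6471936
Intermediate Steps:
S = -13 (S = -9 - 4 = -13)
N = 3 (N = -(7 - 13)/2 = -(-6)/2 = -⅙*(-18) = 3)
((116 + 96)*(N + r(0, 9)))² = ((116 + 96)*(3 + 9))² = (212*12)² = 2544² = 6471936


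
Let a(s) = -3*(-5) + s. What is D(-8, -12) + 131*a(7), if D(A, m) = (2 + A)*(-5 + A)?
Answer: 2960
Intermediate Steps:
a(s) = 15 + s
D(A, m) = (-5 + A)*(2 + A)
D(-8, -12) + 131*a(7) = (-10 + (-8)² - 3*(-8)) + 131*(15 + 7) = (-10 + 64 + 24) + 131*22 = 78 + 2882 = 2960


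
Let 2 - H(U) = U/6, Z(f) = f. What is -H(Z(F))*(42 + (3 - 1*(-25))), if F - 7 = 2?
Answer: -35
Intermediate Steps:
F = 9 (F = 7 + 2 = 9)
H(U) = 2 - U/6
-H(Z(F))*(42 + (3 - 1*(-25))) = -(2 - ⅙*9)*(42 + (3 - 1*(-25))) = -(2 - 3/2)*(42 + (3 + 25)) = -(42 + 28)/2 = -70/2 = -1*35 = -35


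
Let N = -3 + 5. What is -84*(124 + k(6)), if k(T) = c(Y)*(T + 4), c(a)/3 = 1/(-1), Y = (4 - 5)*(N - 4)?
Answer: -7896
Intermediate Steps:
N = 2
Y = 2 (Y = (4 - 5)*(2 - 4) = -1*(-2) = 2)
c(a) = -3 (c(a) = 3*(1/(-1)) = 3*(1*(-1)) = 3*(-1) = -3)
k(T) = -12 - 3*T (k(T) = -3*(T + 4) = -3*(4 + T) = -12 - 3*T)
-84*(124 + k(6)) = -84*(124 + (-12 - 3*6)) = -84*(124 + (-12 - 18)) = -84*(124 - 30) = -84*94 = -7896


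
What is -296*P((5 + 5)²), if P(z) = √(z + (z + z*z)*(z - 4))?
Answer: -2960*√9697 ≈ -2.9148e+5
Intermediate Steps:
P(z) = √(z + (-4 + z)*(z + z²)) (P(z) = √(z + (z + z²)*(-4 + z)) = √(z + (-4 + z)*(z + z²)))
-296*P((5 + 5)²) = -296*10*√(-3 + ((5 + 5)²)² - 3*(5 + 5)²) = -296*10*√(-3 + (10²)² - 3*10²) = -296*10*√(-3 + 100² - 3*100) = -296*10*√(-3 + 10000 - 300) = -296*10*√9697 = -2960*√9697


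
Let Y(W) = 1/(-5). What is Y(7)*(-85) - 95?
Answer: -78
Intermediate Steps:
Y(W) = -1/5
Y(7)*(-85) - 95 = -1/5*(-85) - 95 = 17 - 95 = -78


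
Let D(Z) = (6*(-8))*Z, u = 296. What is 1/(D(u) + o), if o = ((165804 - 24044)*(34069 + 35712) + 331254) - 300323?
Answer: 1/9892171283 ≈ 1.0109e-10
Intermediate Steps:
D(Z) = -48*Z
o = 9892185491 (o = (141760*69781 + 331254) - 300323 = (9892154560 + 331254) - 300323 = 9892485814 - 300323 = 9892185491)
1/(D(u) + o) = 1/(-48*296 + 9892185491) = 1/(-14208 + 9892185491) = 1/9892171283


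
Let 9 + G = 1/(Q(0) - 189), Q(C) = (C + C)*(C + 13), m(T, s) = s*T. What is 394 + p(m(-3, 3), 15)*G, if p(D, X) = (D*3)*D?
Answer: -12560/7 ≈ -1794.3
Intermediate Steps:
m(T, s) = T*s
Q(C) = 2*C*(13 + C) (Q(C) = (2*C)*(13 + C) = 2*C*(13 + C))
p(D, X) = 3*D² (p(D, X) = (3*D)*D = 3*D²)
G = -1702/189 (G = -9 + 1/(2*0*(13 + 0) - 189) = -9 + 1/(2*0*13 - 189) = -9 + 1/(0 - 189) = -9 + 1/(-189) = -9 - 1/189 = -1702/189 ≈ -9.0053)
394 + p(m(-3, 3), 15)*G = 394 + (3*(-3*3)²)*(-1702/189) = 394 + (3*(-9)²)*(-1702/189) = 394 + (3*81)*(-1702/189) = 394 + 243*(-1702/189) = 394 - 15318/7 = -12560/7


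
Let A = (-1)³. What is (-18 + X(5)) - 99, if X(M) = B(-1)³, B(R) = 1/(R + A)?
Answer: -937/8 ≈ -117.13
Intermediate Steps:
A = -1
B(R) = 1/(-1 + R) (B(R) = 1/(R - 1) = 1/(-1 + R))
X(M) = -⅛ (X(M) = (1/(-1 - 1))³ = (1/(-2))³ = (-½)³ = -⅛)
(-18 + X(5)) - 99 = (-18 - ⅛) - 99 = -145/8 - 99 = -937/8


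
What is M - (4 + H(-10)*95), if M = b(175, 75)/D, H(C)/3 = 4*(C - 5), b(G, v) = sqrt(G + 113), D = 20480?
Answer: 17096 + 3*sqrt(2)/5120 ≈ 17096.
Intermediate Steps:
b(G, v) = sqrt(113 + G)
H(C) = -60 + 12*C (H(C) = 3*(4*(C - 5)) = 3*(4*(-5 + C)) = 3*(-20 + 4*C) = -60 + 12*C)
M = 3*sqrt(2)/5120 (M = sqrt(113 + 175)/20480 = sqrt(288)*(1/20480) = (12*sqrt(2))*(1/20480) = 3*sqrt(2)/5120 ≈ 0.00082864)
M - (4 + H(-10)*95) = 3*sqrt(2)/5120 - (4 + (-60 + 12*(-10))*95) = 3*sqrt(2)/5120 - (4 + (-60 - 120)*95) = 3*sqrt(2)/5120 - (4 - 180*95) = 3*sqrt(2)/5120 - (4 - 17100) = 3*sqrt(2)/5120 - 1*(-17096) = 3*sqrt(2)/5120 + 17096 = 17096 + 3*sqrt(2)/5120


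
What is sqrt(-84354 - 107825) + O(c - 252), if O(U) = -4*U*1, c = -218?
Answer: 1880 + I*sqrt(192179) ≈ 1880.0 + 438.38*I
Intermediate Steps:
O(U) = -4*U
sqrt(-84354 - 107825) + O(c - 252) = sqrt(-84354 - 107825) - 4*(-218 - 252) = sqrt(-192179) - 4*(-470) = I*sqrt(192179) + 1880 = 1880 + I*sqrt(192179)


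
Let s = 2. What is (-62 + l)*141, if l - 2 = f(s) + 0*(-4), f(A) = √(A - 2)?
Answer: -8460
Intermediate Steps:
f(A) = √(-2 + A)
l = 2 (l = 2 + (√(-2 + 2) + 0*(-4)) = 2 + (√0 + 0) = 2 + (0 + 0) = 2 + 0 = 2)
(-62 + l)*141 = (-62 + 2)*141 = -60*141 = -8460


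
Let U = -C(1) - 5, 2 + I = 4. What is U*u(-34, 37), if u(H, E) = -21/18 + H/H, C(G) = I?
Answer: 7/6 ≈ 1.1667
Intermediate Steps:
I = 2 (I = -2 + 4 = 2)
C(G) = 2
u(H, E) = -⅙ (u(H, E) = -21*1/18 + 1 = -7/6 + 1 = -⅙)
U = -7 (U = -1*2 - 5 = -2 - 5 = -7)
U*u(-34, 37) = -7*(-⅙) = 7/6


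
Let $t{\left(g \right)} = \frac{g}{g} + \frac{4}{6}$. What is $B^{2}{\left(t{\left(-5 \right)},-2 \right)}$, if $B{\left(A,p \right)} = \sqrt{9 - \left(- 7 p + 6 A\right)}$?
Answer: $-15$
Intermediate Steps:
$t{\left(g \right)} = \frac{5}{3}$ ($t{\left(g \right)} = 1 + 4 \cdot \frac{1}{6} = 1 + \frac{2}{3} = \frac{5}{3}$)
$B{\left(A,p \right)} = \sqrt{9 - 6 A + 7 p}$ ($B{\left(A,p \right)} = \sqrt{9 - \left(- 7 p + 6 A\right)} = \sqrt{9 - 6 A + 7 p}$)
$B^{2}{\left(t{\left(-5 \right)},-2 \right)} = \left(\sqrt{9 - 10 + 7 \left(-2\right)}\right)^{2} = \left(\sqrt{9 - 10 - 14}\right)^{2} = \left(\sqrt{-15}\right)^{2} = \left(i \sqrt{15}\right)^{2} = -15$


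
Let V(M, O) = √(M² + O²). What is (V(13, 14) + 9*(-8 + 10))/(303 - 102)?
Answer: 6/67 + √365/201 ≈ 0.18460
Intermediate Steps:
(V(13, 14) + 9*(-8 + 10))/(303 - 102) = (√(13² + 14²) + 9*(-8 + 10))/(303 - 102) = (√(169 + 196) + 9*2)/201 = (√365 + 18)*(1/201) = (18 + √365)*(1/201) = 6/67 + √365/201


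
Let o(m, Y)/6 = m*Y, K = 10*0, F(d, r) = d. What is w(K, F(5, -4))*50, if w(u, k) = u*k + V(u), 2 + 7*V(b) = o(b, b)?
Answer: -100/7 ≈ -14.286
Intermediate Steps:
K = 0
o(m, Y) = 6*Y*m (o(m, Y) = 6*(m*Y) = 6*(Y*m) = 6*Y*m)
V(b) = -2/7 + 6*b**2/7 (V(b) = -2/7 + (6*b*b)/7 = -2/7 + (6*b**2)/7 = -2/7 + 6*b**2/7)
w(u, k) = -2/7 + 6*u**2/7 + k*u (w(u, k) = u*k + (-2/7 + 6*u**2/7) = k*u + (-2/7 + 6*u**2/7) = -2/7 + 6*u**2/7 + k*u)
w(K, F(5, -4))*50 = (-2/7 + (6/7)*0**2 + 5*0)*50 = (-2/7 + (6/7)*0 + 0)*50 = (-2/7 + 0 + 0)*50 = -2/7*50 = -100/7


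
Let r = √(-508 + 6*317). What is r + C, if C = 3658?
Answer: 3658 + √1394 ≈ 3695.3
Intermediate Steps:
r = √1394 (r = √(-508 + 1902) = √1394 ≈ 37.336)
r + C = √1394 + 3658 = 3658 + √1394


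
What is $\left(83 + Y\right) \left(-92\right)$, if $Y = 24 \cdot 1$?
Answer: $-9844$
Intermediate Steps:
$Y = 24$
$\left(83 + Y\right) \left(-92\right) = \left(83 + 24\right) \left(-92\right) = 107 \left(-92\right) = -9844$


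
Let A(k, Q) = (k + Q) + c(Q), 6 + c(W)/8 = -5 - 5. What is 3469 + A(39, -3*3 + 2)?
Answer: 3373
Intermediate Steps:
c(W) = -128 (c(W) = -48 + 8*(-5 - 5) = -48 + 8*(-10) = -48 - 80 = -128)
A(k, Q) = -128 + Q + k (A(k, Q) = (k + Q) - 128 = (Q + k) - 128 = -128 + Q + k)
3469 + A(39, -3*3 + 2) = 3469 + (-128 + (-3*3 + 2) + 39) = 3469 + (-128 + (-9 + 2) + 39) = 3469 + (-128 - 7 + 39) = 3469 - 96 = 3373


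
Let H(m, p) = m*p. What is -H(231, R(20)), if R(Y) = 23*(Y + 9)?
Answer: -154077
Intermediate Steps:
R(Y) = 207 + 23*Y (R(Y) = 23*(9 + Y) = 207 + 23*Y)
-H(231, R(20)) = -231*(207 + 23*20) = -231*(207 + 460) = -231*667 = -1*154077 = -154077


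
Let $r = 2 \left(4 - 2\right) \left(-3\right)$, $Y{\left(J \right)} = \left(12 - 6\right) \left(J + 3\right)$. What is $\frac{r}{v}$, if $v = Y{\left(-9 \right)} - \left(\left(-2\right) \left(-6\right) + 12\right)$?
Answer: $\frac{1}{5} \approx 0.2$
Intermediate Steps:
$Y{\left(J \right)} = 18 + 6 J$ ($Y{\left(J \right)} = 6 \left(3 + J\right) = 18 + 6 J$)
$r = -12$ ($r = 2 \cdot 2 \left(-3\right) = 4 \left(-3\right) = -12$)
$v = -60$ ($v = \left(18 + 6 \left(-9\right)\right) - \left(\left(-2\right) \left(-6\right) + 12\right) = \left(18 - 54\right) - \left(12 + 12\right) = -36 - 24 = -60$)
$\frac{r}{v} = - \frac{12}{-60} = \left(-12\right) \left(- \frac{1}{60}\right) = \frac{1}{5}$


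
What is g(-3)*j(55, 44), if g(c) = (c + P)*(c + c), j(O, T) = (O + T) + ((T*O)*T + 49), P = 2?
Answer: 639768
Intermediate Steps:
j(O, T) = 49 + O + T + O*T² (j(O, T) = (O + T) + ((O*T)*T + 49) = (O + T) + (O*T² + 49) = (O + T) + (49 + O*T²) = 49 + O + T + O*T²)
g(c) = 2*c*(2 + c) (g(c) = (c + 2)*(c + c) = (2 + c)*(2*c) = 2*c*(2 + c))
g(-3)*j(55, 44) = (2*(-3)*(2 - 3))*(49 + 55 + 44 + 55*44²) = (2*(-3)*(-1))*(49 + 55 + 44 + 55*1936) = 6*(49 + 55 + 44 + 106480) = 6*106628 = 639768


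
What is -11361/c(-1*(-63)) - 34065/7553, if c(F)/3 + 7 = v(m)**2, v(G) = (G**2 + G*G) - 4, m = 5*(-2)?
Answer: -191000828/41443311 ≈ -4.6087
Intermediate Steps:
m = -10
v(G) = -4 + 2*G**2 (v(G) = (G**2 + G**2) - 4 = 2*G**2 - 4 = -4 + 2*G**2)
c(F) = 115227 (c(F) = -21 + 3*(-4 + 2*(-10)**2)**2 = -21 + 3*(-4 + 2*100)**2 = -21 + 3*(-4 + 200)**2 = -21 + 3*196**2 = -21 + 3*38416 = -21 + 115248 = 115227)
-11361/c(-1*(-63)) - 34065/7553 = -11361/115227 - 34065/7553 = -11361*1/115227 - 34065*1/7553 = -541/5487 - 34065/7553 = -191000828/41443311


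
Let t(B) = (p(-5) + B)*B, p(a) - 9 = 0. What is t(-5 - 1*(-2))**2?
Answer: 324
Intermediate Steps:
p(a) = 9 (p(a) = 9 + 0 = 9)
t(B) = B*(9 + B) (t(B) = (9 + B)*B = B*(9 + B))
t(-5 - 1*(-2))**2 = ((-5 - 1*(-2))*(9 + (-5 - 1*(-2))))**2 = ((-5 + 2)*(9 + (-5 + 2)))**2 = (-3*(9 - 3))**2 = (-3*6)**2 = (-18)**2 = 324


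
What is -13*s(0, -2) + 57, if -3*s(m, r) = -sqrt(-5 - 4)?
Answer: 57 - 13*I ≈ 57.0 - 13.0*I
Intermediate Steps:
s(m, r) = I (s(m, r) = -(-1)*sqrt(-5 - 4)/3 = -(-1)*sqrt(-9)/3 = -(-1)*3*I/3 = -(-1)*I = I)
-13*s(0, -2) + 57 = -13*I + 57 = 57 - 13*I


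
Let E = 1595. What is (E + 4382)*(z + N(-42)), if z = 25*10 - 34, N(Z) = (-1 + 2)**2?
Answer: 1297009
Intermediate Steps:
N(Z) = 1 (N(Z) = 1**2 = 1)
z = 216 (z = 250 - 34 = 216)
(E + 4382)*(z + N(-42)) = (1595 + 4382)*(216 + 1) = 5977*217 = 1297009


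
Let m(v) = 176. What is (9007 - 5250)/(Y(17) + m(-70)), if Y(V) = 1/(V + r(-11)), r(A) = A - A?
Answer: 63869/2993 ≈ 21.339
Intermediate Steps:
r(A) = 0
Y(V) = 1/V (Y(V) = 1/(V + 0) = 1/V)
(9007 - 5250)/(Y(17) + m(-70)) = (9007 - 5250)/(1/17 + 176) = 3757/(1/17 + 176) = 3757/(2993/17) = 3757*(17/2993) = 63869/2993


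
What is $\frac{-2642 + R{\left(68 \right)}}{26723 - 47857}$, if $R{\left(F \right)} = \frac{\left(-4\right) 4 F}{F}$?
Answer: $\frac{1329}{10567} \approx 0.12577$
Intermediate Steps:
$R{\left(F \right)} = -16$ ($R{\left(F \right)} = \frac{\left(-16\right) F}{F} = -16$)
$\frac{-2642 + R{\left(68 \right)}}{26723 - 47857} = \frac{-2642 - 16}{26723 - 47857} = - \frac{2658}{-21134} = \left(-2658\right) \left(- \frac{1}{21134}\right) = \frac{1329}{10567}$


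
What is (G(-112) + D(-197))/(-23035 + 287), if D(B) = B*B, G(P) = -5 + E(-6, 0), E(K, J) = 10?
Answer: -19407/11374 ≈ -1.7063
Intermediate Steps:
G(P) = 5 (G(P) = -5 + 10 = 5)
D(B) = B²
(G(-112) + D(-197))/(-23035 + 287) = (5 + (-197)²)/(-23035 + 287) = (5 + 38809)/(-22748) = 38814*(-1/22748) = -19407/11374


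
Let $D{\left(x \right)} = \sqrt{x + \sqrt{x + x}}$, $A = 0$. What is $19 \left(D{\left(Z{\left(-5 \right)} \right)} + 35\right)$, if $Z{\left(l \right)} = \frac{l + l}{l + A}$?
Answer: $703$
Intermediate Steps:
$Z{\left(l \right)} = 2$ ($Z{\left(l \right)} = \frac{l + l}{l + 0} = \frac{2 l}{l} = 2$)
$D{\left(x \right)} = \sqrt{x + \sqrt{2} \sqrt{x}}$ ($D{\left(x \right)} = \sqrt{x + \sqrt{2 x}} = \sqrt{x + \sqrt{2} \sqrt{x}}$)
$19 \left(D{\left(Z{\left(-5 \right)} \right)} + 35\right) = 19 \left(\sqrt{2 + \sqrt{2} \sqrt{2}} + 35\right) = 19 \left(\sqrt{2 + 2} + 35\right) = 19 \left(\sqrt{4} + 35\right) = 19 \left(2 + 35\right) = 19 \cdot 37 = 703$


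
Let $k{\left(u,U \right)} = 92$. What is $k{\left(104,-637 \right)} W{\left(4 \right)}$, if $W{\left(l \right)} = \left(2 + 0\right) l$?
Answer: $736$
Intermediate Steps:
$W{\left(l \right)} = 2 l$
$k{\left(104,-637 \right)} W{\left(4 \right)} = 92 \cdot 2 \cdot 4 = 92 \cdot 8 = 736$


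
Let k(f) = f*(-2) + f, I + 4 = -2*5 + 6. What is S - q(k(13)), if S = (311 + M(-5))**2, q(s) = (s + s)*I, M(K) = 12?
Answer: 104121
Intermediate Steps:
I = -8 (I = -4 + (-2*5 + 6) = -4 + (-10 + 6) = -4 - 4 = -8)
k(f) = -f (k(f) = -2*f + f = -f)
q(s) = -16*s (q(s) = (s + s)*(-8) = (2*s)*(-8) = -16*s)
S = 104329 (S = (311 + 12)**2 = 323**2 = 104329)
S - q(k(13)) = 104329 - (-16)*(-1*13) = 104329 - (-16)*(-13) = 104329 - 1*208 = 104329 - 208 = 104121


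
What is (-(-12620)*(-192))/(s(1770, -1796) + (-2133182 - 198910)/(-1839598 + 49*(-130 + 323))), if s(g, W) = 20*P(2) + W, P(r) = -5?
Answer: 369542070720/288967937 ≈ 1278.8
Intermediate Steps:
s(g, W) = -100 + W (s(g, W) = 20*(-5) + W = -100 + W)
(-(-12620)*(-192))/(s(1770, -1796) + (-2133182 - 198910)/(-1839598 + 49*(-130 + 323))) = (-(-12620)*(-192))/((-100 - 1796) + (-2133182 - 198910)/(-1839598 + 49*(-130 + 323))) = (-1*2423040)/(-1896 - 2332092/(-1839598 + 49*193)) = -2423040/(-1896 - 2332092/(-1839598 + 9457)) = -2423040/(-1896 - 2332092/(-1830141)) = -2423040/(-1896 - 2332092*(-1/1830141)) = -2423040/(-1896 + 777364/610047) = -2423040/(-1155871748/610047) = -2423040*(-610047/1155871748) = 369542070720/288967937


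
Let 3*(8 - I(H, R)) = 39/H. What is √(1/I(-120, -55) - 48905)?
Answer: I*√46299664985/973 ≈ 221.14*I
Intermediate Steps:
I(H, R) = 8 - 13/H
√(1/I(-120, -55) - 48905) = √(1/(8 - 13/(-120)) - 48905) = √(1/(8 - 13*(-1/120)) - 48905) = √(1/(8 + 13/120) - 48905) = √(1/(973/120) - 48905) = √(120/973 - 48905) = √(-47584445/973) = I*√46299664985/973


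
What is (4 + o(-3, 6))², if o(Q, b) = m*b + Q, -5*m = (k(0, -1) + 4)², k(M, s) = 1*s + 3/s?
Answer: 1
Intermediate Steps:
k(M, s) = s + 3/s
m = 0 (m = -((-1 + 3/(-1)) + 4)²/5 = -((-1 + 3*(-1)) + 4)²/5 = -((-1 - 3) + 4)²/5 = -(-4 + 4)²/5 = -⅕*0² = -⅕*0 = 0)
o(Q, b) = Q (o(Q, b) = 0*b + Q = 0 + Q = Q)
(4 + o(-3, 6))² = (4 - 3)² = 1² = 1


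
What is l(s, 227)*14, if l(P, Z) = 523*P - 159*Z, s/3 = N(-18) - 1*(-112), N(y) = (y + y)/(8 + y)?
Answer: 10169838/5 ≈ 2.0340e+6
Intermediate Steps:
N(y) = 2*y/(8 + y) (N(y) = (2*y)/(8 + y) = 2*y/(8 + y))
s = 1734/5 (s = 3*(2*(-18)/(8 - 18) - 1*(-112)) = 3*(2*(-18)/(-10) + 112) = 3*(2*(-18)*(-⅒) + 112) = 3*(18/5 + 112) = 3*(578/5) = 1734/5 ≈ 346.80)
l(P, Z) = -159*Z + 523*P
l(s, 227)*14 = (-159*227 + 523*(1734/5))*14 = (-36093 + 906882/5)*14 = (726417/5)*14 = 10169838/5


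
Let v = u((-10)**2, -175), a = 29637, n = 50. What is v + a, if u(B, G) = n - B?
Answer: 29587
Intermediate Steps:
u(B, G) = 50 - B
v = -50 (v = 50 - 1*(-10)**2 = 50 - 1*100 = 50 - 100 = -50)
v + a = -50 + 29637 = 29587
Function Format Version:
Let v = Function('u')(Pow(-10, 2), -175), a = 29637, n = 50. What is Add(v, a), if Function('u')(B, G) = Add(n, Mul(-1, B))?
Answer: 29587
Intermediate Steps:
Function('u')(B, G) = Add(50, Mul(-1, B))
v = -50 (v = Add(50, Mul(-1, Pow(-10, 2))) = Add(50, Mul(-1, 100)) = Add(50, -100) = -50)
Add(v, a) = Add(-50, 29637) = 29587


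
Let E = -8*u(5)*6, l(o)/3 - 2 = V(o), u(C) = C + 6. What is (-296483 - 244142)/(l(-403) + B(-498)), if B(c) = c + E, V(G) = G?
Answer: 540625/2229 ≈ 242.54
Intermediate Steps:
u(C) = 6 + C
l(o) = 6 + 3*o
E = -528 (E = -8*(6 + 5)*6 = -8*11*6 = -88*6 = -528)
B(c) = -528 + c (B(c) = c - 528 = -528 + c)
(-296483 - 244142)/(l(-403) + B(-498)) = (-296483 - 244142)/((6 + 3*(-403)) + (-528 - 498)) = -540625/((6 - 1209) - 1026) = -540625/(-1203 - 1026) = -540625/(-2229) = -540625*(-1/2229) = 540625/2229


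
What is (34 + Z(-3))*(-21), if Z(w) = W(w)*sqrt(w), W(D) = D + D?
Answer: -714 + 126*I*sqrt(3) ≈ -714.0 + 218.24*I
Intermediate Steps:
W(D) = 2*D
Z(w) = 2*w**(3/2) (Z(w) = (2*w)*sqrt(w) = 2*w**(3/2))
(34 + Z(-3))*(-21) = (34 + 2*(-3)**(3/2))*(-21) = (34 + 2*(-3*I*sqrt(3)))*(-21) = (34 - 6*I*sqrt(3))*(-21) = -714 + 126*I*sqrt(3)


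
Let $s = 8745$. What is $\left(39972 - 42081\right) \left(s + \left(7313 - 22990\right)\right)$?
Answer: $14619588$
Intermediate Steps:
$\left(39972 - 42081\right) \left(s + \left(7313 - 22990\right)\right) = \left(39972 - 42081\right) \left(8745 + \left(7313 - 22990\right)\right) = - 2109 \left(8745 - 15677\right) = \left(-2109\right) \left(-6932\right) = 14619588$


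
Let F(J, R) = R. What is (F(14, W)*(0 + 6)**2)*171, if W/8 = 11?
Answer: 541728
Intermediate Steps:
W = 88 (W = 8*11 = 88)
(F(14, W)*(0 + 6)**2)*171 = (88*(0 + 6)**2)*171 = (88*6**2)*171 = (88*36)*171 = 3168*171 = 541728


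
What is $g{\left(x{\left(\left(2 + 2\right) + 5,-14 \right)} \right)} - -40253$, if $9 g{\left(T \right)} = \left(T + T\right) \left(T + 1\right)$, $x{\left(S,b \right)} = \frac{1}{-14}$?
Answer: $\frac{35503133}{882} \approx 40253.0$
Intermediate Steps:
$x{\left(S,b \right)} = - \frac{1}{14}$
$g{\left(T \right)} = \frac{2 T \left(1 + T\right)}{9}$ ($g{\left(T \right)} = \frac{\left(T + T\right) \left(T + 1\right)}{9} = \frac{2 T \left(1 + T\right)}{9}$)
$g{\left(x{\left(\left(2 + 2\right) + 5,-14 \right)} \right)} - -40253 = \frac{2}{9} \left(- \frac{1}{14}\right) \left(1 - \frac{1}{14}\right) - -40253 = \frac{2}{9} \left(- \frac{1}{14}\right) \frac{13}{14} + 40253 = - \frac{13}{882} + 40253 = \frac{35503133}{882}$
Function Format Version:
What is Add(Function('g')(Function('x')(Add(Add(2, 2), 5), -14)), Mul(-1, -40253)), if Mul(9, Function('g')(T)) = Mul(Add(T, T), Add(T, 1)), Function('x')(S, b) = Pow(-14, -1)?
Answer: Rational(35503133, 882) ≈ 40253.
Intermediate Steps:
Function('x')(S, b) = Rational(-1, 14)
Function('g')(T) = Mul(Rational(2, 9), T, Add(1, T)) (Function('g')(T) = Mul(Rational(1, 9), Mul(Add(T, T), Add(T, 1))) = Mul(Rational(1, 9), Mul(Mul(2, T), Add(1, T))) = Mul(Rational(1, 9), Mul(2, T, Add(1, T))) = Mul(Rational(2, 9), T, Add(1, T)))
Add(Function('g')(Function('x')(Add(Add(2, 2), 5), -14)), Mul(-1, -40253)) = Add(Mul(Rational(2, 9), Rational(-1, 14), Add(1, Rational(-1, 14))), Mul(-1, -40253)) = Add(Mul(Rational(2, 9), Rational(-1, 14), Rational(13, 14)), 40253) = Add(Rational(-13, 882), 40253) = Rational(35503133, 882)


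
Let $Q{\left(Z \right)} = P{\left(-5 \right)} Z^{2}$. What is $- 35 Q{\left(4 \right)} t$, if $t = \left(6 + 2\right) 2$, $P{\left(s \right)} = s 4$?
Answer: $179200$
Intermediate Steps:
$P{\left(s \right)} = 4 s$
$Q{\left(Z \right)} = - 20 Z^{2}$ ($Q{\left(Z \right)} = 4 \left(-5\right) Z^{2} = - 20 Z^{2}$)
$t = 16$ ($t = 8 \cdot 2 = 16$)
$- 35 Q{\left(4 \right)} t = - 35 \left(- 20 \cdot 4^{2}\right) 16 = - 35 \left(\left(-20\right) 16\right) 16 = \left(-35\right) \left(-320\right) 16 = 11200 \cdot 16 = 179200$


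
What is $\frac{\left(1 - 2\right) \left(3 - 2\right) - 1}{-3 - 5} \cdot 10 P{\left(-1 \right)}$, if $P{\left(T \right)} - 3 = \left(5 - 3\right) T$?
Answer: $\frac{5}{2} \approx 2.5$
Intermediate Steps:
$P{\left(T \right)} = 3 + 2 T$ ($P{\left(T \right)} = 3 + \left(5 - 3\right) T = 3 + 2 T$)
$\frac{\left(1 - 2\right) \left(3 - 2\right) - 1}{-3 - 5} \cdot 10 P{\left(-1 \right)} = \frac{\left(1 - 2\right) \left(3 - 2\right) - 1}{-3 - 5} \cdot 10 \left(3 + 2 \left(-1\right)\right) = \frac{\left(-1\right) 1 - 1}{-3 - 5} \cdot 10 \left(3 - 2\right) = \frac{-1 - 1}{-8} \cdot 10 \cdot 1 = \left(-2\right) \left(- \frac{1}{8}\right) 10 \cdot 1 = \frac{1}{4} \cdot 10 \cdot 1 = \frac{5}{2} \cdot 1 = \frac{5}{2}$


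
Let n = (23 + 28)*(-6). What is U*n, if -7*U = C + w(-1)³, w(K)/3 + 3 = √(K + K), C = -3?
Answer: -75276/7 + 206550*I*√2/7 ≈ -10754.0 + 41729.0*I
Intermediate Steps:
w(K) = -9 + 3*√2*√K (w(K) = -9 + 3*√(K + K) = -9 + 3*√(2*K) = -9 + 3*(√2*√K) = -9 + 3*√2*√K)
n = -306 (n = 51*(-6) = -306)
U = 3/7 - (-9 + 3*I*√2)³/7 (U = -(-3 + (-9 + 3*√2*√(-1))³)/7 = -(-3 + (-9 + 3*√2*I)³)/7 = -(-3 + (-9 + 3*I*√2)³)/7 = 3/7 - (-9 + 3*I*√2)³/7 ≈ 35.143 - 136.37*I)
U*n = (246/7 - 675*I*√2/7)*(-306) = -75276/7 + 206550*I*√2/7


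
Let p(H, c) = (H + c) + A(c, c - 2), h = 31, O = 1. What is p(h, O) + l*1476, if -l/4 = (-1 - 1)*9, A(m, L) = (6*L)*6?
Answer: 106268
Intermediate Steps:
A(m, L) = 36*L
p(H, c) = -72 + H + 37*c (p(H, c) = (H + c) + 36*(c - 2) = (H + c) + 36*(-2 + c) = (H + c) + (-72 + 36*c) = -72 + H + 37*c)
l = 72 (l = -4*(-1 - 1)*9 = -(-8)*9 = -4*(-18) = 72)
p(h, O) + l*1476 = (-72 + 31 + 37*1) + 72*1476 = (-72 + 31 + 37) + 106272 = -4 + 106272 = 106268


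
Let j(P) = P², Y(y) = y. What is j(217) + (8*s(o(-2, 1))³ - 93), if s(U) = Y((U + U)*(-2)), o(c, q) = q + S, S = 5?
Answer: -63596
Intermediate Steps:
o(c, q) = 5 + q (o(c, q) = q + 5 = 5 + q)
s(U) = -4*U (s(U) = (U + U)*(-2) = (2*U)*(-2) = -4*U)
j(217) + (8*s(o(-2, 1))³ - 93) = 217² + (8*(-4*(5 + 1))³ - 93) = 47089 + (8*(-4*6)³ - 93) = 47089 + (8*(-24)³ - 93) = 47089 + (8*(-13824) - 93) = 47089 + (-110592 - 93) = 47089 - 110685 = -63596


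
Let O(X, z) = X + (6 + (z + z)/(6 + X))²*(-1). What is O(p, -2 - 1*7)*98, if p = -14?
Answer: -64337/8 ≈ -8042.1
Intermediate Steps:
O(X, z) = X - (6 + 2*z/(6 + X))² (O(X, z) = X + (6 + (2*z)/(6 + X))²*(-1) = X + (6 + 2*z/(6 + X))²*(-1) = X - (6 + 2*z/(6 + X))²)
O(p, -2 - 1*7)*98 = (-14 - 4*(18 + (-2 - 1*7) + 3*(-14))²/(6 - 14)²)*98 = (-14 - 4*(18 + (-2 - 7) - 42)²/(-8)²)*98 = (-14 - 4*1/64*(18 - 9 - 42)²)*98 = (-14 - 4*1/64*(-33)²)*98 = (-14 - 4*1/64*1089)*98 = (-14 - 1089/16)*98 = -1313/16*98 = -64337/8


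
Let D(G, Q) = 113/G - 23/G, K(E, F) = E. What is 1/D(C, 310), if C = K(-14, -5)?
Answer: -7/45 ≈ -0.15556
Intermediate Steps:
C = -14
D(G, Q) = 90/G
1/D(C, 310) = 1/(90/(-14)) = 1/(90*(-1/14)) = 1/(-45/7) = -7/45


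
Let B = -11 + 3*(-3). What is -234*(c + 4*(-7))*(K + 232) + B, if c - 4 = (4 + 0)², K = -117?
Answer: 215260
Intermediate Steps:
c = 20 (c = 4 + (4 + 0)² = 4 + 4² = 4 + 16 = 20)
B = -20 (B = -11 - 9 = -20)
-234*(c + 4*(-7))*(K + 232) + B = -234*(20 + 4*(-7))*(-117 + 232) - 20 = -234*(20 - 28)*115 - 20 = -(-1872)*115 - 20 = -234*(-920) - 20 = 215280 - 20 = 215260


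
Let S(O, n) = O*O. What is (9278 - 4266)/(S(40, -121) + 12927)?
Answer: 5012/14527 ≈ 0.34501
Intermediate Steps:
S(O, n) = O²
(9278 - 4266)/(S(40, -121) + 12927) = (9278 - 4266)/(40² + 12927) = 5012/(1600 + 12927) = 5012/14527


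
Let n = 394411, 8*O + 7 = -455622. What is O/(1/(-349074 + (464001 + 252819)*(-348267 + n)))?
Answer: -7535327497365387/4 ≈ -1.8838e+15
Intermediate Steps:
O = -455629/8 (O = -7/8 + (⅛)*(-455622) = -7/8 - 227811/4 = -455629/8 ≈ -56954.)
O/(1/(-349074 + (464001 + 252819)*(-348267 + n))) = -(-79524118773/4 + 455629*(-348267 + 394411)*(464001 + 252819)/8) = -455629/(8*(1/(-349074 + 716820*46144))) = -455629/(8*(1/(-349074 + 33076942080))) = -455629/(8*(1/33076593006)) = -455629/(8*1/33076593006) = -455629/8*33076593006 = -7535327497365387/4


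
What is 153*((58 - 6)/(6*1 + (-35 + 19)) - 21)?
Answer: -20043/5 ≈ -4008.6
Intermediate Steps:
153*((58 - 6)/(6*1 + (-35 + 19)) - 21) = 153*(52/(6 - 16) - 21) = 153*(52/(-10) - 21) = 153*(52*(-⅒) - 21) = 153*(-26/5 - 21) = 153*(-131/5) = -20043/5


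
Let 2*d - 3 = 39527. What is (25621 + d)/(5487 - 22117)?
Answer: -22693/8315 ≈ -2.7292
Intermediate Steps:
d = 19765 (d = 3/2 + (1/2)*39527 = 3/2 + 39527/2 = 19765)
(25621 + d)/(5487 - 22117) = (25621 + 19765)/(5487 - 22117) = 45386/(-16630) = 45386*(-1/16630) = -22693/8315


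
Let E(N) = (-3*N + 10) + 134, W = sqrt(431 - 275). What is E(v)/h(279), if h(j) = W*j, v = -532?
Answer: 290*sqrt(39)/3627 ≈ 0.49932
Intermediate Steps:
W = 2*sqrt(39) (W = sqrt(156) = 2*sqrt(39) ≈ 12.490)
h(j) = 2*j*sqrt(39) (h(j) = (2*sqrt(39))*j = 2*j*sqrt(39))
E(N) = 144 - 3*N (E(N) = (10 - 3*N) + 134 = 144 - 3*N)
E(v)/h(279) = (144 - 3*(-532))/((2*279*sqrt(39))) = (144 + 1596)/((558*sqrt(39))) = 1740*(sqrt(39)/21762) = 290*sqrt(39)/3627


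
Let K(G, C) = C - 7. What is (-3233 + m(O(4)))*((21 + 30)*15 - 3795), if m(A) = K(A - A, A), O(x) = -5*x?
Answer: 9877800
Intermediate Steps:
K(G, C) = -7 + C
m(A) = -7 + A
(-3233 + m(O(4)))*((21 + 30)*15 - 3795) = (-3233 + (-7 - 5*4))*((21 + 30)*15 - 3795) = (-3233 + (-7 - 20))*(51*15 - 3795) = (-3233 - 27)*(765 - 3795) = -3260*(-3030) = 9877800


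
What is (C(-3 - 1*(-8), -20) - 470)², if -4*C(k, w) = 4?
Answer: 221841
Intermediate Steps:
C(k, w) = -1 (C(k, w) = -¼*4 = -1)
(C(-3 - 1*(-8), -20) - 470)² = (-1 - 470)² = (-471)² = 221841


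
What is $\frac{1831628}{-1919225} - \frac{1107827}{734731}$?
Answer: $- \frac{3471923146143}{1410114103475} \approx -2.4622$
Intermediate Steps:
$\frac{1831628}{-1919225} - \frac{1107827}{734731} = 1831628 \left(- \frac{1}{1919225}\right) - \frac{1107827}{734731} = - \frac{1831628}{1919225} - \frac{1107827}{734731} = - \frac{3471923146143}{1410114103475}$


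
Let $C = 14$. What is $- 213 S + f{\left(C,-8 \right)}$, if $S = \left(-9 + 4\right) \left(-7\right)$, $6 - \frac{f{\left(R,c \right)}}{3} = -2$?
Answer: $-7431$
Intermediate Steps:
$f{\left(R,c \right)} = 24$ ($f{\left(R,c \right)} = 18 - -6 = 18 + 6 = 24$)
$S = 35$ ($S = \left(-5\right) \left(-7\right) = 35$)
$- 213 S + f{\left(C,-8 \right)} = \left(-213\right) 35 + 24 = -7455 + 24 = -7431$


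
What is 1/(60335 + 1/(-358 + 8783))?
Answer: 8425/508322376 ≈ 1.6574e-5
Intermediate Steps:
1/(60335 + 1/(-358 + 8783)) = 1/(60335 + 1/8425) = 1/(508322376/8425) = 8425/508322376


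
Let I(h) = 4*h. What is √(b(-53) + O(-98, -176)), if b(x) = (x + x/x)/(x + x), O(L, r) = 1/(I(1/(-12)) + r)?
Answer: √720535/1219 ≈ 0.69634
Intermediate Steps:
O(L, r) = 1/(-⅓ + r) (O(L, r) = 1/(4/(-12) + r) = 1/(4*(-1/12) + r) = 1/(-⅓ + r))
b(x) = (1 + x)/(2*x) (b(x) = (x + 1)/((2*x)) = (1 + x)*(1/(2*x)) = (1 + x)/(2*x))
√(b(-53) + O(-98, -176)) = √((½)*(1 - 53)/(-53) + 3/(-1 + 3*(-176))) = √((½)*(-1/53)*(-52) + 3/(-1 - 528)) = √(26/53 + 3/(-529)) = √(26/53 + 3*(-1/529)) = √(26/53 - 3/529) = √(13595/28037) = √720535/1219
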